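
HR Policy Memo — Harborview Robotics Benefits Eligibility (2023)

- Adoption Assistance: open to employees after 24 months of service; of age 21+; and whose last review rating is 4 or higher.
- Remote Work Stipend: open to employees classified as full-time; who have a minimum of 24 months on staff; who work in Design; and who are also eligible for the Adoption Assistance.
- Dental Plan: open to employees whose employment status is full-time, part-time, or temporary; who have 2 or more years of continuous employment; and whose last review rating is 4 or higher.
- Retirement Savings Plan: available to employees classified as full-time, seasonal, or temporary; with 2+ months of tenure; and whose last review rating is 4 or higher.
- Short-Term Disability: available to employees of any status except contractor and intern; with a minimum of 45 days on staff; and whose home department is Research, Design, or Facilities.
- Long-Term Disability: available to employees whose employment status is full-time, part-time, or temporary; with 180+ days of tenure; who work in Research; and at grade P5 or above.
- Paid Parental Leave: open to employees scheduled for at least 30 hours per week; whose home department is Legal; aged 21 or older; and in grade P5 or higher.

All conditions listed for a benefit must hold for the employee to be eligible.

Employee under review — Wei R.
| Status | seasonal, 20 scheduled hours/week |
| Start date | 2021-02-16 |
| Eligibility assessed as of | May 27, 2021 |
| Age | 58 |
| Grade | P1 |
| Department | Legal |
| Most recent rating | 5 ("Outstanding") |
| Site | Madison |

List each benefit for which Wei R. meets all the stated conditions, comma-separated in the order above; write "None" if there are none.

Retirement Savings Plan

Service from 2021-02-16 to May 27, 2021: 100 days.
Adoption Assistance — service 100 days < 24 months (≈720 days) ✗ → not eligible.
Remote Work Stipend — status seasonal ✗ (requires full-time) → not eligible.
Dental Plan — status seasonal ✗ (requires full-time, part-time, or temporary) → not eligible.
Retirement Savings Plan — status seasonal ✓; service 100 days ≥ 2 months (≈60 days) ✓; rating 5 ≥ 4 ✓ → eligible.
Short-Term Disability — status seasonal ✓ (not excluded); service 100 days ≥ 45 days ✓; dept Legal ✗ → not eligible.
Long-Term Disability — status seasonal ✗ (requires full-time, part-time, or temporary) → not eligible.
Paid Parental Leave — 20 hrs/wk < 30 ✗ → not eligible.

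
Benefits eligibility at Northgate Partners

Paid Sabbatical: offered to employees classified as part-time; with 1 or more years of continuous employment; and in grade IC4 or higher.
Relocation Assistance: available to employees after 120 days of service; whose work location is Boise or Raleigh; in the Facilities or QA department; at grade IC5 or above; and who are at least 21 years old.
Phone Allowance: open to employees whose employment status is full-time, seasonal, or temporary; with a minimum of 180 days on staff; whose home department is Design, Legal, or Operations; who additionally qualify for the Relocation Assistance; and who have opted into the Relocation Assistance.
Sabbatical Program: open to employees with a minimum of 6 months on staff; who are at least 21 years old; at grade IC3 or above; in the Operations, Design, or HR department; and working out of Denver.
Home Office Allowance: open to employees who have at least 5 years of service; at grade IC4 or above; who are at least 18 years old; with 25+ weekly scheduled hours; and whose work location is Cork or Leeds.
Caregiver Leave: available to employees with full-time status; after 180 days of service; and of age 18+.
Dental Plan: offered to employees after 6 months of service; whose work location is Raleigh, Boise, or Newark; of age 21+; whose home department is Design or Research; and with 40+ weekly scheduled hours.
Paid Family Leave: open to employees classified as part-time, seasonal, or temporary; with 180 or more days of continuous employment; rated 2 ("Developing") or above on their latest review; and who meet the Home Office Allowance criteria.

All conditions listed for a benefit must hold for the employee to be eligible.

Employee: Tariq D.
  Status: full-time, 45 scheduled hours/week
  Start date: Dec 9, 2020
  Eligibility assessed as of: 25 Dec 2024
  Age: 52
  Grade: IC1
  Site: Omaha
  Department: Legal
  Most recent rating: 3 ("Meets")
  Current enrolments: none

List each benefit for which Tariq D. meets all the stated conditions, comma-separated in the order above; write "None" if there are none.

Service from Dec 9, 2020 to 25 Dec 2024: 1477 days.
Paid Sabbatical — status full-time ✗ (requires part-time) → not eligible.
Relocation Assistance — service 1477 days ≥ 120 days ✓; site Omaha ✗ (not Boise or Raleigh) → not eligible.
Phone Allowance — status full-time ✓; service 1477 days ≥ 180 days ✓; dept Legal ✓; not eligible for Relocation Assistance ✗ → not eligible.
Sabbatical Program — service 1477 days ≥ 6 months (≈180 days) ✓; age 52 ≥ 21 ✓; grade IC1 < IC3 ✗ → not eligible.
Home Office Allowance — service 1477 days < 5 years (≈1825 days) ✗ → not eligible.
Caregiver Leave — status full-time ✓; service 1477 days ≥ 180 days ✓; age 52 ≥ 18 ✓ → eligible.
Dental Plan — service 1477 days ≥ 6 months (≈180 days) ✓; site Omaha ✗ (not Raleigh, Boise, or Newark) → not eligible.
Paid Family Leave — status full-time ✗ (requires part-time, seasonal, or temporary) → not eligible.

Caregiver Leave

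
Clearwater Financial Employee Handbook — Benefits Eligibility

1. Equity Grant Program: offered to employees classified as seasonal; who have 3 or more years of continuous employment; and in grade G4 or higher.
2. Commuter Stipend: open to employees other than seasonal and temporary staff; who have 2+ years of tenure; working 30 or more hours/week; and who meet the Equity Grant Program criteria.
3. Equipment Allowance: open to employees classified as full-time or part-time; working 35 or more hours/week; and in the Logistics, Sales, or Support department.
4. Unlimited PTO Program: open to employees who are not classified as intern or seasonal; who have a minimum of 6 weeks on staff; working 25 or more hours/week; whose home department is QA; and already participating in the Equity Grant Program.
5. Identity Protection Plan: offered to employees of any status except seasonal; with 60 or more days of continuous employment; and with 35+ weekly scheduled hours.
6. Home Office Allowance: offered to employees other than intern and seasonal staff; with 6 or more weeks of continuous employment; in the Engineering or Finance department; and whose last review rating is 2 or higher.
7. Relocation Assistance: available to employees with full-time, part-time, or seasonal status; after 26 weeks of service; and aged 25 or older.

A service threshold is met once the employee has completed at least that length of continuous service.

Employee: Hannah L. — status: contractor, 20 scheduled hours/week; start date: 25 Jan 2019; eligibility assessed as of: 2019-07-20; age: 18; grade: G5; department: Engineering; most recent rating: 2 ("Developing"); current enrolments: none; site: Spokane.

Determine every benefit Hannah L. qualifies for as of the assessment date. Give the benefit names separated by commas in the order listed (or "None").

Home Office Allowance

Service from 25 Jan 2019 to 2019-07-20: 176 days.
Equity Grant Program — status contractor ✗ (requires seasonal) → not eligible.
Commuter Stipend — status contractor ✓ (not excluded); service 176 days < 2 years (≈730 days) ✗ → not eligible.
Equipment Allowance — status contractor ✗ (requires full-time or part-time) → not eligible.
Unlimited PTO Program — status contractor ✓ (not excluded); service 176 days ≥ 6 weeks (≈42 days) ✓; 20 hrs/wk < 25 ✗ → not eligible.
Identity Protection Plan — status contractor ✓ (not excluded); service 176 days ≥ 60 days ✓; 20 hrs/wk < 35 ✗ → not eligible.
Home Office Allowance — status contractor ✓ (not excluded); service 176 days ≥ 6 weeks (≈42 days) ✓; dept Engineering ✓; rating 2 ≥ 2 ✓ → eligible.
Relocation Assistance — status contractor ✗ (requires full-time, part-time, or seasonal) → not eligible.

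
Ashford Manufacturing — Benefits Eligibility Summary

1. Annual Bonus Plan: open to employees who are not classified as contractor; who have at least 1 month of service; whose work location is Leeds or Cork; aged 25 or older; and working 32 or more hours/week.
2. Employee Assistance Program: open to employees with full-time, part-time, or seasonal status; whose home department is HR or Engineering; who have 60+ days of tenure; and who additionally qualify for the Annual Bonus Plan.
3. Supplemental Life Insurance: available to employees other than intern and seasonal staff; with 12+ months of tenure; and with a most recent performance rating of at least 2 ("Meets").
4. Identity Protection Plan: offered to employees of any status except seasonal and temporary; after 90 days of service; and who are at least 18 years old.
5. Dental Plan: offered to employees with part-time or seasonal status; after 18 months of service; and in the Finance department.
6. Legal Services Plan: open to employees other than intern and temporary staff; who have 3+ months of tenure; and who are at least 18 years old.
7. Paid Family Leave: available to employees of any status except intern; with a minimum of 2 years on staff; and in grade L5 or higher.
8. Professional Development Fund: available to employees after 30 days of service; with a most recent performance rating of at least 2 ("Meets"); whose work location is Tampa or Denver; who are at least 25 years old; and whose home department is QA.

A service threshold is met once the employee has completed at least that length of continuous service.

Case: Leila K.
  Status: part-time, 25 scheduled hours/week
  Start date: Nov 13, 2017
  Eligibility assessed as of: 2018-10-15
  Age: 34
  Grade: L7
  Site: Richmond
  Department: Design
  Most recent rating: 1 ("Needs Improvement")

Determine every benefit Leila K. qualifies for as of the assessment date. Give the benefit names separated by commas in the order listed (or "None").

Service from Nov 13, 2017 to 2018-10-15: 336 days.
Annual Bonus Plan — status part-time ✓ (not excluded); service 336 days ≥ 1 month (≈30 days) ✓; site Richmond ✗ (not Leeds or Cork) → not eligible.
Employee Assistance Program — status part-time ✓; dept Design ✗ → not eligible.
Supplemental Life Insurance — status part-time ✓ (not excluded); service 336 days < 12 months (≈360 days) ✗ → not eligible.
Identity Protection Plan — status part-time ✓ (not excluded); service 336 days ≥ 90 days ✓; age 34 ≥ 18 ✓ → eligible.
Dental Plan — status part-time ✓; service 336 days < 18 months (≈540 days) ✗ → not eligible.
Legal Services Plan — status part-time ✓ (not excluded); service 336 days ≥ 3 months (≈90 days) ✓; age 34 ≥ 18 ✓ → eligible.
Paid Family Leave — status part-time ✓ (not excluded); service 336 days < 2 years (≈730 days) ✗ → not eligible.
Professional Development Fund — service 336 days ≥ 30 days ✓; rating 1 < 2 ✗ → not eligible.

Identity Protection Plan, Legal Services Plan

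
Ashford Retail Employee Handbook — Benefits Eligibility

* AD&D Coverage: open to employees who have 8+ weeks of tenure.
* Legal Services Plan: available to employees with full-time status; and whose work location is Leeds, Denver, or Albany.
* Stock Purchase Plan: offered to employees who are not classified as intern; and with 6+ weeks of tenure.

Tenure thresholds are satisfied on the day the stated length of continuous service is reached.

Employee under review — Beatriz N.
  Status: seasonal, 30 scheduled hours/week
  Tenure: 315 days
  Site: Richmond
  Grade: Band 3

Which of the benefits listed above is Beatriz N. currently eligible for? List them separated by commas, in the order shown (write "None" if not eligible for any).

AD&D Coverage — service 315 days ≥ 8 weeks (≈56 days) ✓ → eligible.
Legal Services Plan — status seasonal ✗ (requires full-time) → not eligible.
Stock Purchase Plan — status seasonal ✓ (not excluded); service 315 days ≥ 6 weeks (≈42 days) ✓ → eligible.

AD&D Coverage, Stock Purchase Plan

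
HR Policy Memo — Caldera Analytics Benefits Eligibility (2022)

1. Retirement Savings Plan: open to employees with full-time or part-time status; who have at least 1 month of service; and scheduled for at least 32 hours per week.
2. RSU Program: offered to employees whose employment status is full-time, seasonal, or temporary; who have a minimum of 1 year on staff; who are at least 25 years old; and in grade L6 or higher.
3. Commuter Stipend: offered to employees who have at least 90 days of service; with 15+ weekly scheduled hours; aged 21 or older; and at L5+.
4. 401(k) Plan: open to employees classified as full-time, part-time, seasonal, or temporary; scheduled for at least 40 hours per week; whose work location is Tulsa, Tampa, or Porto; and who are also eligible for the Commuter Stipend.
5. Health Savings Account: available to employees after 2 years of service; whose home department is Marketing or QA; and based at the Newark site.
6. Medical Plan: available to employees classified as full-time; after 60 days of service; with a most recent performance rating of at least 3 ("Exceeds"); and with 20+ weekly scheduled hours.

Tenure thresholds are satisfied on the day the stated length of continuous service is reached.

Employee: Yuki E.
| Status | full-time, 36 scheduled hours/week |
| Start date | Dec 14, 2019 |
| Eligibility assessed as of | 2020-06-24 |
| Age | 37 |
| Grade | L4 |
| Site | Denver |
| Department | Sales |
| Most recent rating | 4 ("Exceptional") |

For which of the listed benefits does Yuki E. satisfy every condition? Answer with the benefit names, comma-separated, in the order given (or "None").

Service from Dec 14, 2019 to 2020-06-24: 193 days.
Retirement Savings Plan — status full-time ✓; service 193 days ≥ 1 month (≈30 days) ✓; 36 hrs/wk ≥ 32 ✓ → eligible.
RSU Program — status full-time ✓; service 193 days < 1 year (≈365 days) ✗ → not eligible.
Commuter Stipend — service 193 days ≥ 90 days ✓; 36 hrs/wk ≥ 15 ✓; age 37 ≥ 21 ✓; grade L4 < L5 ✗ → not eligible.
401(k) Plan — status full-time ✓; 36 hrs/wk < 40 ✗ → not eligible.
Health Savings Account — service 193 days < 2 years (≈730 days) ✗ → not eligible.
Medical Plan — status full-time ✓; service 193 days ≥ 60 days ✓; rating 4 ≥ 3 ✓; 36 hrs/wk ≥ 20 ✓ → eligible.

Retirement Savings Plan, Medical Plan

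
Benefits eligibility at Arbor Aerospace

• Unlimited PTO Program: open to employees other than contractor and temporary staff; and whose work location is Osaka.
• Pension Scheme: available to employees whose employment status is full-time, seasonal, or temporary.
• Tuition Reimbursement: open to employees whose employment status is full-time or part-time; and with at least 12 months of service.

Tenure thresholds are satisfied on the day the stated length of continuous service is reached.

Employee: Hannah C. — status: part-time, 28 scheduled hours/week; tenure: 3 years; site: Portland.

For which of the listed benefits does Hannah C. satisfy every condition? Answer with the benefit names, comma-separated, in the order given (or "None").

Tuition Reimbursement

Unlimited PTO Program — status part-time ✓ (not excluded); site Portland ✗ (not Osaka) → not eligible.
Pension Scheme — status part-time ✗ (requires full-time, seasonal, or temporary) → not eligible.
Tuition Reimbursement — status part-time ✓; service 3 years ≥ 12 months (≈360 days) ✓ → eligible.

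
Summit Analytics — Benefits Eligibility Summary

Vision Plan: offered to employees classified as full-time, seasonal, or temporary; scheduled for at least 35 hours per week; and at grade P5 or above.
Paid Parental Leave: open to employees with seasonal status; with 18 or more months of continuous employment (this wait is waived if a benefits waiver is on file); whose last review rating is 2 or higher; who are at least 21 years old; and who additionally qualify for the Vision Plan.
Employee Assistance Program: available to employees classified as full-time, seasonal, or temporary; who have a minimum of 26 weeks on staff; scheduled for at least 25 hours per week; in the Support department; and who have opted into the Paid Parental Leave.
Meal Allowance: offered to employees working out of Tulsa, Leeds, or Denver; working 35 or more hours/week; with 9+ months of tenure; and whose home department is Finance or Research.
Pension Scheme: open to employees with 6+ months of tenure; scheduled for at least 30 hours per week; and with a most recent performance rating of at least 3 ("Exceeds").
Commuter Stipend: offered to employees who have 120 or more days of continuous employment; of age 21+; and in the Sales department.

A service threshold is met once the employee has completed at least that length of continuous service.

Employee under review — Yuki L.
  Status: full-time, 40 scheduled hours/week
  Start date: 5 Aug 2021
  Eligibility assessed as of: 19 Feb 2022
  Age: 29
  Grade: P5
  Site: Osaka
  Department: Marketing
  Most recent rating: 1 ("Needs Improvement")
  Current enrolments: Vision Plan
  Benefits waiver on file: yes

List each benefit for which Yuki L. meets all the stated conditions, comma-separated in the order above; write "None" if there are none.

Service from 5 Aug 2021 to 19 Feb 2022: 198 days.
Vision Plan — status full-time ✓; 40 hrs/wk ≥ 35 ✓; grade P5 ≥ P5 ✓ → eligible.
Paid Parental Leave — status full-time ✗ (requires seasonal) → not eligible.
Employee Assistance Program — status full-time ✓; service 198 days ≥ 26 weeks (≈182 days) ✓; 40 hrs/wk ≥ 25 ✓; dept Marketing ✗ → not eligible.
Meal Allowance — site Osaka ✗ (not Tulsa, Leeds, or Denver) → not eligible.
Pension Scheme — service 198 days ≥ 6 months (≈180 days) ✓; 40 hrs/wk ≥ 30 ✓; rating 1 < 3 ✗ → not eligible.
Commuter Stipend — service 198 days ≥ 120 days ✓; age 29 ≥ 21 ✓; dept Marketing ✗ → not eligible.

Vision Plan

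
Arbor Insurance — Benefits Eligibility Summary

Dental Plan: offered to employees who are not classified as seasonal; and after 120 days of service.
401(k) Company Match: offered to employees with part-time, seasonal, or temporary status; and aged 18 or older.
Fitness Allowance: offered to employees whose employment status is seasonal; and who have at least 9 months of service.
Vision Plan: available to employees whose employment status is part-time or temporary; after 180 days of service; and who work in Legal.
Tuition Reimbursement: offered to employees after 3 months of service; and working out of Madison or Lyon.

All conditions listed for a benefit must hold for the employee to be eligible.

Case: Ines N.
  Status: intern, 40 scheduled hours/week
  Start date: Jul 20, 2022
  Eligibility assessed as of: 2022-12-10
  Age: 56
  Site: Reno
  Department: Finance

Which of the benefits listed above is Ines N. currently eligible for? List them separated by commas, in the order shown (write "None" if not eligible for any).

Dental Plan

Service from Jul 20, 2022 to 2022-12-10: 143 days.
Dental Plan — status intern ✓ (not excluded); service 143 days ≥ 120 days ✓ → eligible.
401(k) Company Match — status intern ✗ (requires part-time, seasonal, or temporary) → not eligible.
Fitness Allowance — status intern ✗ (requires seasonal) → not eligible.
Vision Plan — status intern ✗ (requires part-time or temporary) → not eligible.
Tuition Reimbursement — service 143 days ≥ 3 months (≈90 days) ✓; site Reno ✗ (not Madison or Lyon) → not eligible.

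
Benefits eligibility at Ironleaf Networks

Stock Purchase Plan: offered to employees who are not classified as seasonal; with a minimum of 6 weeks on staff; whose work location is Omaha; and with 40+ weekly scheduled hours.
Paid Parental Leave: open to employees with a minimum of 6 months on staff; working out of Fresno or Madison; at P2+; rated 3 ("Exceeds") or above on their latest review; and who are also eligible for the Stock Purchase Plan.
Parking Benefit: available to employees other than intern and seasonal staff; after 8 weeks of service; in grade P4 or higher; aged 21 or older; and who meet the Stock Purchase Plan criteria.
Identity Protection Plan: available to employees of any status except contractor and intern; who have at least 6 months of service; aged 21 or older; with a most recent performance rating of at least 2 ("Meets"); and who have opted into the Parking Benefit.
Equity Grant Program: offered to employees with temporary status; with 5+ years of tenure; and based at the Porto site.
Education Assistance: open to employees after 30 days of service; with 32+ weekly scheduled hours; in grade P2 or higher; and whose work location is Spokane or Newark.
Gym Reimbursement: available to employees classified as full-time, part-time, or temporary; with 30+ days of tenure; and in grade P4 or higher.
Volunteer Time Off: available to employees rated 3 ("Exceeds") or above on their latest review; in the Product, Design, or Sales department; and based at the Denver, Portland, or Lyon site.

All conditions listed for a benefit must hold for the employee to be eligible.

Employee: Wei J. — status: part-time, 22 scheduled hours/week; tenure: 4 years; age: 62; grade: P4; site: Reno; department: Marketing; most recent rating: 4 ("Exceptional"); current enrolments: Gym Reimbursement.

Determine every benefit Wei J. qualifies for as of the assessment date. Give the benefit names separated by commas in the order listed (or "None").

Gym Reimbursement

Stock Purchase Plan — status part-time ✓ (not excluded); service 4 years ≥ 6 weeks (≈42 days) ✓; site Reno ✗ (not Omaha) → not eligible.
Paid Parental Leave — service 4 years ≥ 6 months (≈180 days) ✓; site Reno ✗ (not Fresno or Madison) → not eligible.
Parking Benefit — status part-time ✓ (not excluded); service 4 years ≥ 8 weeks (≈56 days) ✓; grade P4 ≥ P4 ✓; age 62 ≥ 21 ✓; not eligible for Stock Purchase Plan ✗ → not eligible.
Identity Protection Plan — status part-time ✓ (not excluded); service 4 years ≥ 6 months (≈180 days) ✓; age 62 ≥ 21 ✓; rating 4 ≥ 2 ✓; not enrolled in Parking Benefit ✗ → not eligible.
Equity Grant Program — status part-time ✗ (requires temporary) → not eligible.
Education Assistance — service 4 years ≥ 30 days ✓; 22 hrs/wk < 32 ✗ → not eligible.
Gym Reimbursement — status part-time ✓; service 4 years ≥ 30 days ✓; grade P4 ≥ P4 ✓ → eligible.
Volunteer Time Off — rating 4 ≥ 3 ✓; dept Marketing ✗ → not eligible.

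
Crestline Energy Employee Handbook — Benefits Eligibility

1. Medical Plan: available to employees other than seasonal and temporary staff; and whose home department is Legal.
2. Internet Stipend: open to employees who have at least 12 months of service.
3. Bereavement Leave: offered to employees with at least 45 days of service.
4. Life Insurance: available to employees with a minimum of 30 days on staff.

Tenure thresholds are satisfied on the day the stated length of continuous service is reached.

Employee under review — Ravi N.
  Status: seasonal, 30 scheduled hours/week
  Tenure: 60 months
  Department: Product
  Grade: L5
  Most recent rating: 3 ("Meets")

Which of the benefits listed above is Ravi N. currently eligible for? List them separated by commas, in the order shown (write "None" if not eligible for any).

Internet Stipend, Bereavement Leave, Life Insurance

Medical Plan — status seasonal ✗ (excluded) → not eligible.
Internet Stipend — service 60 months ≥ 12 months ✓ → eligible.
Bereavement Leave — service 60 months ≥ 45 days ✓ → eligible.
Life Insurance — service 60 months ≥ 30 days ✓ → eligible.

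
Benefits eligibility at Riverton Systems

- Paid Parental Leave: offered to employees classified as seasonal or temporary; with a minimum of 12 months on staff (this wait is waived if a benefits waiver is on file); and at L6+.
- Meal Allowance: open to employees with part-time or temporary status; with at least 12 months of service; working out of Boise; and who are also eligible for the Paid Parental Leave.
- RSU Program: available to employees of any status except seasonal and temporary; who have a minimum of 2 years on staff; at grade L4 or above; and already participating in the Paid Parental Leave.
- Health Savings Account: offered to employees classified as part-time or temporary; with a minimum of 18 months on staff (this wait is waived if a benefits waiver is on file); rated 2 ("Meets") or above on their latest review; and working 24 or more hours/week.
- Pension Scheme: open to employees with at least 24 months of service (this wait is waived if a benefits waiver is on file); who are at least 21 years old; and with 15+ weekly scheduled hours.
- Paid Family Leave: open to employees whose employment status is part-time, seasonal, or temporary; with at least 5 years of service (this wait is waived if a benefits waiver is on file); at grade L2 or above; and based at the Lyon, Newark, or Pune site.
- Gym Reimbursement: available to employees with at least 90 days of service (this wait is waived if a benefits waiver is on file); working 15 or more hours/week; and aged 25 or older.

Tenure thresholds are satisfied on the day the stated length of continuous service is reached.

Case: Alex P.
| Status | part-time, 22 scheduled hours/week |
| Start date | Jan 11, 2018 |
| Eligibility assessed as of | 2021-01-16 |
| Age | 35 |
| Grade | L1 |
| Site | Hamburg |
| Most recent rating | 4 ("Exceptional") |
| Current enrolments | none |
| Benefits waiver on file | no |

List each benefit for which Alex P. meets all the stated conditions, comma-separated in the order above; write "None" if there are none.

Pension Scheme, Gym Reimbursement

Service from Jan 11, 2018 to 2021-01-16: 1101 days.
Paid Parental Leave — status part-time ✗ (requires seasonal or temporary) → not eligible.
Meal Allowance — status part-time ✓; service 1101 days ≥ 12 months (≈360 days) ✓; site Hamburg ✗ (not Boise) → not eligible.
RSU Program — status part-time ✓ (not excluded); service 1101 days ≥ 2 years (≈730 days) ✓; grade L1 < L4 ✗ → not eligible.
Health Savings Account — status part-time ✓; no waiver, service 1101 days ≥ 18 months (≈540 days) ✓; rating 4 ≥ 2 ✓; 22 hrs/wk < 24 ✗ → not eligible.
Pension Scheme — no waiver, service 1101 days ≥ 24 months (≈720 days) ✓; age 35 ≥ 21 ✓; 22 hrs/wk ≥ 15 ✓ → eligible.
Paid Family Leave — status part-time ✓; no waiver, service 1101 days < 5 years (≈1825 days) ✗ → not eligible.
Gym Reimbursement — no waiver, service 1101 days ≥ 90 days ✓; 22 hrs/wk ≥ 15 ✓; age 35 ≥ 25 ✓ → eligible.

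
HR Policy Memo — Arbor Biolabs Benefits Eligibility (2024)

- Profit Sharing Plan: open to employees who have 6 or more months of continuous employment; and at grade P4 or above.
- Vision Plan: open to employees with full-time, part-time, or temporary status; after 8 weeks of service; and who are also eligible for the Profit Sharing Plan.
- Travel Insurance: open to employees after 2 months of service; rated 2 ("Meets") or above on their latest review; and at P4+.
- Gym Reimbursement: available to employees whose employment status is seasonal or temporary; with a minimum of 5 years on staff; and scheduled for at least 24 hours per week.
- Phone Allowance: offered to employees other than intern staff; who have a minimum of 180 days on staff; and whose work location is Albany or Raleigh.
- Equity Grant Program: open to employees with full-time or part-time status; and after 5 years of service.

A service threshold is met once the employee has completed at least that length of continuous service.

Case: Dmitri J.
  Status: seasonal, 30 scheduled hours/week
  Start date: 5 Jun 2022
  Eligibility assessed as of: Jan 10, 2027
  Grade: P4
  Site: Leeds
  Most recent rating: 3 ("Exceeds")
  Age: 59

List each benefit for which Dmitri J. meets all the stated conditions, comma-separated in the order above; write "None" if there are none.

Profit Sharing Plan, Travel Insurance

Service from 5 Jun 2022 to Jan 10, 2027: 1680 days.
Profit Sharing Plan — service 1680 days ≥ 6 months (≈180 days) ✓; grade P4 ≥ P4 ✓ → eligible.
Vision Plan — status seasonal ✗ (requires full-time, part-time, or temporary) → not eligible.
Travel Insurance — service 1680 days ≥ 2 months (≈60 days) ✓; rating 3 ≥ 2 ✓; grade P4 ≥ P4 ✓ → eligible.
Gym Reimbursement — status seasonal ✓; service 1680 days < 5 years (≈1825 days) ✗ → not eligible.
Phone Allowance — status seasonal ✓ (not excluded); service 1680 days ≥ 180 days ✓; site Leeds ✗ (not Albany or Raleigh) → not eligible.
Equity Grant Program — status seasonal ✗ (requires full-time or part-time) → not eligible.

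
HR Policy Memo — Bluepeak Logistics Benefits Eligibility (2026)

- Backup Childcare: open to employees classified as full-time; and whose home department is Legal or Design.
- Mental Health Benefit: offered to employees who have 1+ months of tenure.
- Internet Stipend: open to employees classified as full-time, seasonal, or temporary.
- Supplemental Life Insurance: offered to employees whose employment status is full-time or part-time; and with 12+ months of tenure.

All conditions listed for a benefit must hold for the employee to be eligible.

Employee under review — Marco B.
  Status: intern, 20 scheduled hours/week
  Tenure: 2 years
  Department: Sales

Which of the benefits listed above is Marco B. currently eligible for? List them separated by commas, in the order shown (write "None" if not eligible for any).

Backup Childcare — status intern ✗ (requires full-time) → not eligible.
Mental Health Benefit — service 2 years ≥ 1 month (≈30 days) ✓ → eligible.
Internet Stipend — status intern ✗ (requires full-time, seasonal, or temporary) → not eligible.
Supplemental Life Insurance — status intern ✗ (requires full-time or part-time) → not eligible.

Mental Health Benefit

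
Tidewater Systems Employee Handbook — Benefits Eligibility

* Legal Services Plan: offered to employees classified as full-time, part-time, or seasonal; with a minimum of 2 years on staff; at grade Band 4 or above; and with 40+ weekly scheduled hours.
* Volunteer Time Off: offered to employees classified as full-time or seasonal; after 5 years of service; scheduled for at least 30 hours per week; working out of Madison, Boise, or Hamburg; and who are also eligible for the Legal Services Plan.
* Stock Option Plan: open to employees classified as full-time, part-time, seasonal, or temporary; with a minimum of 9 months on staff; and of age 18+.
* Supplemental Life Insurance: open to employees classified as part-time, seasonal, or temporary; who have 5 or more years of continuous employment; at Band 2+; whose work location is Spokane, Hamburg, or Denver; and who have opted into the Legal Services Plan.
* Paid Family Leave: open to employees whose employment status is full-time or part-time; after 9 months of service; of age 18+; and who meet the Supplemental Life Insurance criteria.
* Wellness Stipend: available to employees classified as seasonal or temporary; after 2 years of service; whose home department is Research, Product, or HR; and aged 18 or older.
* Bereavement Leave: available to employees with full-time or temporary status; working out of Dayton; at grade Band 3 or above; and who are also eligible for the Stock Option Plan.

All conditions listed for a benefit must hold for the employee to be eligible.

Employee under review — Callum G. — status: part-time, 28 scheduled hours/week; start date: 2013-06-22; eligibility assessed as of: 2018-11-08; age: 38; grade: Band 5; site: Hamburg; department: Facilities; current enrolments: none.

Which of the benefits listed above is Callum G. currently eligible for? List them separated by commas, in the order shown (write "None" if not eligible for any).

Stock Option Plan

Service from 2013-06-22 to 2018-11-08: 1965 days.
Legal Services Plan — status part-time ✓; service 1965 days ≥ 2 years (≈730 days) ✓; grade Band 5 ≥ Band 4 ✓; 28 hrs/wk < 40 ✗ → not eligible.
Volunteer Time Off — status part-time ✗ (requires full-time or seasonal) → not eligible.
Stock Option Plan — status part-time ✓; service 1965 days ≥ 9 months (≈270 days) ✓; age 38 ≥ 18 ✓ → eligible.
Supplemental Life Insurance — status part-time ✓; service 1965 days ≥ 5 years (≈1825 days) ✓; grade Band 5 ≥ Band 2 ✓; site Hamburg ✓; not enrolled in Legal Services Plan ✗ → not eligible.
Paid Family Leave — status part-time ✓; service 1965 days ≥ 9 months (≈270 days) ✓; age 38 ≥ 18 ✓; not eligible for Supplemental Life Insurance ✗ → not eligible.
Wellness Stipend — status part-time ✗ (requires seasonal or temporary) → not eligible.
Bereavement Leave — status part-time ✗ (requires full-time or temporary) → not eligible.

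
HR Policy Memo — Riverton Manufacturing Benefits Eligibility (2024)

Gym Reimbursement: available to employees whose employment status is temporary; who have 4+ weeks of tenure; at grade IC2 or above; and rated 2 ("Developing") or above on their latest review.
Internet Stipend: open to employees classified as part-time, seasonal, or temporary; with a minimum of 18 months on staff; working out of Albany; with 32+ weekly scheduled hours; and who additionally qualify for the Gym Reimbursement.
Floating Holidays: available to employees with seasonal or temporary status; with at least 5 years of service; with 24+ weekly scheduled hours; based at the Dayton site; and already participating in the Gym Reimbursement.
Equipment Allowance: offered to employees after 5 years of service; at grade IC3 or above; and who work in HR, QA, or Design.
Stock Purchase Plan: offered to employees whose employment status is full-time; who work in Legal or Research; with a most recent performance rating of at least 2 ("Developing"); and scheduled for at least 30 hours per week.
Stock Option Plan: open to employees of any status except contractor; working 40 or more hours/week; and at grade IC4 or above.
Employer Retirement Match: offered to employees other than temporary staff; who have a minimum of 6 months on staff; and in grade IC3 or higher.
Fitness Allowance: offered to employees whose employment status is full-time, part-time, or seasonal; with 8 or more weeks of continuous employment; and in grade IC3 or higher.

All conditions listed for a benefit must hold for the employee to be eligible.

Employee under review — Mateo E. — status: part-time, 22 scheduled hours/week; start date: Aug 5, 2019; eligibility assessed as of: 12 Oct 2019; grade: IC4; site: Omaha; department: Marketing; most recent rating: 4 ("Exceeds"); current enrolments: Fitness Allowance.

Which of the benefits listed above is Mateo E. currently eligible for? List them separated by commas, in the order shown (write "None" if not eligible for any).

Service from Aug 5, 2019 to 12 Oct 2019: 68 days.
Gym Reimbursement — status part-time ✗ (requires temporary) → not eligible.
Internet Stipend — status part-time ✓; service 68 days < 18 months (≈540 days) ✗ → not eligible.
Floating Holidays — status part-time ✗ (requires seasonal or temporary) → not eligible.
Equipment Allowance — service 68 days < 5 years (≈1825 days) ✗ → not eligible.
Stock Purchase Plan — status part-time ✗ (requires full-time) → not eligible.
Stock Option Plan — status part-time ✓ (not excluded); 22 hrs/wk < 40 ✗ → not eligible.
Employer Retirement Match — status part-time ✓ (not excluded); service 68 days < 6 months (≈180 days) ✗ → not eligible.
Fitness Allowance — status part-time ✓; service 68 days ≥ 8 weeks (≈56 days) ✓; grade IC4 ≥ IC3 ✓ → eligible.

Fitness Allowance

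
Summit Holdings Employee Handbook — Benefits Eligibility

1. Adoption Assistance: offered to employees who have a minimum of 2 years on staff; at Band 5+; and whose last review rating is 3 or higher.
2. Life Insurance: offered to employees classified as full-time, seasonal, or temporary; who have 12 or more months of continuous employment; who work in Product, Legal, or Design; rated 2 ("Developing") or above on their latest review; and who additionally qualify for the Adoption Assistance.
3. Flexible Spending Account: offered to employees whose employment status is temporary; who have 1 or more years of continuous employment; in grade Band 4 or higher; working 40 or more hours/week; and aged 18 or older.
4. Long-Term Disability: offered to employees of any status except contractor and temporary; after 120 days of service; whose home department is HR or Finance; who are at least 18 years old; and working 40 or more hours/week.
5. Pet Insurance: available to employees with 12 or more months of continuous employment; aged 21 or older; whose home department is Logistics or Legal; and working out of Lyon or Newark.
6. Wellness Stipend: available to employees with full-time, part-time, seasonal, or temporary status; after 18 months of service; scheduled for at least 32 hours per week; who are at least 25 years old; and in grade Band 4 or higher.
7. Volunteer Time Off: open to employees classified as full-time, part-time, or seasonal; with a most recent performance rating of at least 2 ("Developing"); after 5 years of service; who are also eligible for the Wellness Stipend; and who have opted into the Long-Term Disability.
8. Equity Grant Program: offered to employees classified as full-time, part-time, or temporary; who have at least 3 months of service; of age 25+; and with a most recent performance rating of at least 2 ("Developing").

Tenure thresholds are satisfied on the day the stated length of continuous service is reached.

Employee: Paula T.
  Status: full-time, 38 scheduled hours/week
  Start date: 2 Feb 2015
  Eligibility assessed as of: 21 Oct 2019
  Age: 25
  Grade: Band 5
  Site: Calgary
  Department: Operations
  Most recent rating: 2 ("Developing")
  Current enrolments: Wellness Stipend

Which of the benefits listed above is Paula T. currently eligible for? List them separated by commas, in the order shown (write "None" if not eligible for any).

Service from 2 Feb 2015 to 21 Oct 2019: 1722 days.
Adoption Assistance — service 1722 days ≥ 2 years (≈730 days) ✓; grade Band 5 ≥ Band 5 ✓; rating 2 < 3 ✗ → not eligible.
Life Insurance — status full-time ✓; service 1722 days ≥ 12 months (≈360 days) ✓; dept Operations ✗ → not eligible.
Flexible Spending Account — status full-time ✗ (requires temporary) → not eligible.
Long-Term Disability — status full-time ✓ (not excluded); service 1722 days ≥ 120 days ✓; dept Operations ✗ → not eligible.
Pet Insurance — service 1722 days ≥ 12 months (≈360 days) ✓; age 25 ≥ 21 ✓; dept Operations ✗ → not eligible.
Wellness Stipend — status full-time ✓; service 1722 days ≥ 18 months (≈540 days) ✓; 38 hrs/wk ≥ 32 ✓; age 25 ≥ 25 ✓; grade Band 5 ≥ Band 4 ✓ → eligible.
Volunteer Time Off — status full-time ✓; rating 2 ≥ 2 ✓; service 1722 days < 5 years (≈1825 days) ✗ → not eligible.
Equity Grant Program — status full-time ✓; service 1722 days ≥ 3 months (≈90 days) ✓; age 25 ≥ 25 ✓; rating 2 ≥ 2 ✓ → eligible.

Wellness Stipend, Equity Grant Program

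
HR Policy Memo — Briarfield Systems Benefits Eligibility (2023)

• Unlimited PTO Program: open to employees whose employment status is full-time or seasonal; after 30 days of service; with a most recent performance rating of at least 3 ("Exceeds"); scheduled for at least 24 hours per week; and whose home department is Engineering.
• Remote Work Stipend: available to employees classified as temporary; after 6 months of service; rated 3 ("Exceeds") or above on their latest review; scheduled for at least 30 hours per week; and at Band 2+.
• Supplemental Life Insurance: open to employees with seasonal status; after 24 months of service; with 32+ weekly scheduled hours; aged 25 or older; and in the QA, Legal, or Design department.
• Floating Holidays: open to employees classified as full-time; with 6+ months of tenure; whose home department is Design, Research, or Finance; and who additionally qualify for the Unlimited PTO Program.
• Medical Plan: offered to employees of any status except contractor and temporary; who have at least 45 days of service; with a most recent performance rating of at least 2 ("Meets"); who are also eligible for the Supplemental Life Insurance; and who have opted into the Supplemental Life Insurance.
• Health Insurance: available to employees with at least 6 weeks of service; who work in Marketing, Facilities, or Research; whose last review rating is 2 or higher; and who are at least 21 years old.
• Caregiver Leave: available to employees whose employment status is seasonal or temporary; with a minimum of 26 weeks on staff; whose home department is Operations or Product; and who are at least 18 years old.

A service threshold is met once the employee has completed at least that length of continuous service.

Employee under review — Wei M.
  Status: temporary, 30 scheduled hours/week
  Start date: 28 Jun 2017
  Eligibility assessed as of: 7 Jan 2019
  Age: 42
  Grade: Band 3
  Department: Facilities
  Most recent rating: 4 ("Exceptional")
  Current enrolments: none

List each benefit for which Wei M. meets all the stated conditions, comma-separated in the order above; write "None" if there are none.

Service from 28 Jun 2017 to 7 Jan 2019: 558 days.
Unlimited PTO Program — status temporary ✗ (requires full-time or seasonal) → not eligible.
Remote Work Stipend — status temporary ✓; service 558 days ≥ 6 months (≈180 days) ✓; rating 4 ≥ 3 ✓; 30 hrs/wk ≥ 30 ✓; grade Band 3 ≥ Band 2 ✓ → eligible.
Supplemental Life Insurance — status temporary ✗ (requires seasonal) → not eligible.
Floating Holidays — status temporary ✗ (requires full-time) → not eligible.
Medical Plan — status temporary ✗ (excluded) → not eligible.
Health Insurance — service 558 days ≥ 6 weeks (≈42 days) ✓; dept Facilities ✓; rating 4 ≥ 2 ✓; age 42 ≥ 21 ✓ → eligible.
Caregiver Leave — status temporary ✓; service 558 days ≥ 26 weeks (≈182 days) ✓; dept Facilities ✗ → not eligible.

Remote Work Stipend, Health Insurance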